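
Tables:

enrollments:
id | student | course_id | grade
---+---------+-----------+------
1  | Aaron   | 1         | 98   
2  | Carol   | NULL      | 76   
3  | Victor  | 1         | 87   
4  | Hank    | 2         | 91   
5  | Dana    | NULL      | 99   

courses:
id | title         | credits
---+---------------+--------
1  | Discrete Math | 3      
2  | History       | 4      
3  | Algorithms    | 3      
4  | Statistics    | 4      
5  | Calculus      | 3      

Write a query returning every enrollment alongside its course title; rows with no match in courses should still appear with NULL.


LEFT JOIN keeps every row from enrollments (the left table); where course_id has no match in courses, the course columns become NULL. Walk through each enrollment:
  - enrollment 1 (Aaron): course_id=1 -> matches Discrete Math
  - enrollment 2 (Carol): course_id=NULL, no match -> kept with NULL
  - enrollment 3 (Victor): course_id=1 -> matches Discrete Math
  - enrollment 4 (Hank): course_id=2 -> matches History
  - enrollment 5 (Dana): course_id=NULL, no match -> kept with NULL
All 5 rows appear; 2 have NULL course.

SQL:
SELECT a.student, b.title AS course
FROM enrollments a
LEFT JOIN courses b ON a.course_id = b.id

Result:
student | course       
--------+--------------
Aaron   | Discrete Math
Carol   | NULL         
Victor  | Discrete Math
Hank    | History      
Dana    | NULL         


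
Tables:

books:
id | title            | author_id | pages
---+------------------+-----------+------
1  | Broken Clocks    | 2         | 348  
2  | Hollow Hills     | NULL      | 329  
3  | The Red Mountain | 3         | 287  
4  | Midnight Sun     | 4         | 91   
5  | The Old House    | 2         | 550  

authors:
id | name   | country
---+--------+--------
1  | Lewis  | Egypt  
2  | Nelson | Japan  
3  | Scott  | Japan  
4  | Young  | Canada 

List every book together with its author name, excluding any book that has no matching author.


INNER JOIN keeps only books rows whose author_id matches an id in authors. Walk through each book:
  - book 1 (Broken Clocks): author_id=2 -> matches Nelson
  - book 2 (Hollow Hills): author_id=NULL, no match -> dropped
  - book 3 (The Red Mountain): author_id=3 -> matches Scott
  - book 4 (Midnight Sun): author_id=4 -> matches Young
  - book 5 (The Old House): author_id=2 -> matches Nelson
So 1 of 5 rows is dropped.

SQL:
SELECT a.title, b.name AS author
FROM books a
INNER JOIN authors b ON a.author_id = b.id

Result:
title            | author
-----------------+-------
Broken Clocks    | Nelson
The Red Mountain | Scott 
Midnight Sun     | Young 
The Old House    | Nelson


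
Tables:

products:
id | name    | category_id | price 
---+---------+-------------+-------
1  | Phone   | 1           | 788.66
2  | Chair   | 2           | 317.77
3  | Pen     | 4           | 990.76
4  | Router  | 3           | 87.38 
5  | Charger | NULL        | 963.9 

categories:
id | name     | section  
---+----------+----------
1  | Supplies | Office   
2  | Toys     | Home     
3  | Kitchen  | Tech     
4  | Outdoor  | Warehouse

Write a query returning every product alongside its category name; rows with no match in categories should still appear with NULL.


LEFT JOIN keeps every row from products (the left table); where category_id has no match in categories, the category columns become NULL. Walk through each product:
  - product 1 (Phone): category_id=1 -> matches Supplies
  - product 2 (Chair): category_id=2 -> matches Toys
  - product 3 (Pen): category_id=4 -> matches Outdoor
  - product 4 (Router): category_id=3 -> matches Kitchen
  - product 5 (Charger): category_id=NULL, no match -> kept with NULL
All 5 rows appear; 1 has NULL category.

SQL:
SELECT a.name, b.name AS category
FROM products a
LEFT JOIN categories b ON a.category_id = b.id

Result:
name    | category
--------+---------
Phone   | Supplies
Chair   | Toys    
Pen     | Outdoor 
Router  | Kitchen 
Charger | NULL    


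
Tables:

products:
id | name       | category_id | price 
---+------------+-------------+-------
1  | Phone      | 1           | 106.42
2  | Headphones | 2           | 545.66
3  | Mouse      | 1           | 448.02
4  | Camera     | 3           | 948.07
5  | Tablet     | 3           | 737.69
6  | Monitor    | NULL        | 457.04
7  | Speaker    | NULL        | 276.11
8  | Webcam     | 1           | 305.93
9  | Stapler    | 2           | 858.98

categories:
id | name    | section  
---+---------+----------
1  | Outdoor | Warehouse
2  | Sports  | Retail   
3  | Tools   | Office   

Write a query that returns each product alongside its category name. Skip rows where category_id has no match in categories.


INNER JOIN keeps only products rows whose category_id matches an id in categories. Walk through each product:
  - product 1 (Phone): category_id=1 -> matches Outdoor
  - product 2 (Headphones): category_id=2 -> matches Sports
  - product 3 (Mouse): category_id=1 -> matches Outdoor
  - product 4 (Camera): category_id=3 -> matches Tools
  - product 5 (Tablet): category_id=3 -> matches Tools
  - product 6 (Monitor): category_id=NULL, no match -> dropped
  - product 7 (Speaker): category_id=NULL, no match -> dropped
  - product 8 (Webcam): category_id=1 -> matches Outdoor
  - product 9 (Stapler): category_id=2 -> matches Sports
So 2 of 9 rows are dropped.

SQL:
SELECT a.name, b.name AS category
FROM products a
INNER JOIN categories b ON a.category_id = b.id

Result:
name       | category
-----------+---------
Phone      | Outdoor 
Headphones | Sports  
Mouse      | Outdoor 
Camera     | Tools   
Tablet     | Tools   
Webcam     | Outdoor 
Stapler    | Sports  


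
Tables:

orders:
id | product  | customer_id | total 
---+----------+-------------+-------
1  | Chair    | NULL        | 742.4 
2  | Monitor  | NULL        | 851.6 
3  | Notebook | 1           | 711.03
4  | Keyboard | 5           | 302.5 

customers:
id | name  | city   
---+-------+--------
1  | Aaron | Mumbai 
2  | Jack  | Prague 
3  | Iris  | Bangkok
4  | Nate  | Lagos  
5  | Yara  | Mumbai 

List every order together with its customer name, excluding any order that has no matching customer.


INNER JOIN keeps only orders rows whose customer_id matches an id in customers. Walk through each order:
  - order 1 (Chair): customer_id=NULL, no match -> dropped
  - order 2 (Monitor): customer_id=NULL, no match -> dropped
  - order 3 (Notebook): customer_id=1 -> matches Aaron
  - order 4 (Keyboard): customer_id=5 -> matches Yara
So 2 of 4 rows are dropped.

SQL:
SELECT a.product, b.name AS customer
FROM orders a
INNER JOIN customers b ON a.customer_id = b.id

Result:
product  | customer
---------+---------
Notebook | Aaron   
Keyboard | Yara    


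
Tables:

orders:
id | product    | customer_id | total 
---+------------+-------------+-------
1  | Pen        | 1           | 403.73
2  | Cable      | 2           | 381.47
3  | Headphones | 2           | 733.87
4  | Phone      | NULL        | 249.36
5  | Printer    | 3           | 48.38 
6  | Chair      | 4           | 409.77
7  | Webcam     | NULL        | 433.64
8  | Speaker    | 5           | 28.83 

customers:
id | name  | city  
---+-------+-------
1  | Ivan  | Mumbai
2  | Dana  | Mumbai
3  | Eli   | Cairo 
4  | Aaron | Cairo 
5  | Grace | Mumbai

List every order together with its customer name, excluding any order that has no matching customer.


INNER JOIN keeps only orders rows whose customer_id matches an id in customers. Walk through each order:
  - order 1 (Pen): customer_id=1 -> matches Ivan
  - order 2 (Cable): customer_id=2 -> matches Dana
  - order 3 (Headphones): customer_id=2 -> matches Dana
  - order 4 (Phone): customer_id=NULL, no match -> dropped
  - order 5 (Printer): customer_id=3 -> matches Eli
  - order 6 (Chair): customer_id=4 -> matches Aaron
  - order 7 (Webcam): customer_id=NULL, no match -> dropped
  - order 8 (Speaker): customer_id=5 -> matches Grace
So 2 of 8 rows are dropped.

SQL:
SELECT a.product, b.name AS customer
FROM orders a
INNER JOIN customers b ON a.customer_id = b.id

Result:
product    | customer
-----------+---------
Pen        | Ivan    
Cable      | Dana    
Headphones | Dana    
Printer    | Eli     
Chair      | Aaron   
Speaker    | Grace   


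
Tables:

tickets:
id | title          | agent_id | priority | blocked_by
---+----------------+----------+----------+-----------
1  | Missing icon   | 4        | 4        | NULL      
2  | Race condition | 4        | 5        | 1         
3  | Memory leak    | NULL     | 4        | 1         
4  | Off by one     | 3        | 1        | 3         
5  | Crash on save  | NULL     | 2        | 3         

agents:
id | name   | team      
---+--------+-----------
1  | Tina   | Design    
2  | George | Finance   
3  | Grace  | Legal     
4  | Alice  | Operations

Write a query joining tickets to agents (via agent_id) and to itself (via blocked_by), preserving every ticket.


Two LEFT JOINs from the same base table tickets: one to agents via agent_id, one to tickets itself via blocked_by. Both are LEFT so every ticket is preserved.
Match against agents:
  - ticket 1 (Missing icon): agent_id=4 -> matches Alice
  - ticket 2 (Race condition): agent_id=4 -> matches Alice
  - ticket 3 (Memory leak): agent_id=NULL, no match -> kept with NULL
  - ticket 4 (Off by one): agent_id=3 -> matches Grace
  - ticket 5 (Crash on save): agent_id=NULL, no match -> kept with NULL
Match against tickets (self):
  - ticket 1 (Missing icon): blocked_by=NULL -> NULL
  - ticket 2 (Race condition): blocked_by=1 -> Missing icon
  - ticket 3 (Memory leak): blocked_by=1 -> Missing icon
  - ticket 4 (Off by one): blocked_by=3 -> Memory leak
  - ticket 5 (Crash on save): blocked_by=3 -> Memory leak

SQL:
SELECT a.title, b.name AS agent, c.title AS blocked_by
FROM tickets a
LEFT JOIN agents b ON a.agent_id = b.id
LEFT JOIN tickets c ON a.blocked_by = c.id

Result:
title          | agent | blocked_by  
---------------+-------+-------------
Missing icon   | Alice | NULL        
Race condition | Alice | Missing icon
Memory leak    | NULL  | Missing icon
Off by one     | Grace | Memory leak 
Crash on save  | NULL  | Memory leak 


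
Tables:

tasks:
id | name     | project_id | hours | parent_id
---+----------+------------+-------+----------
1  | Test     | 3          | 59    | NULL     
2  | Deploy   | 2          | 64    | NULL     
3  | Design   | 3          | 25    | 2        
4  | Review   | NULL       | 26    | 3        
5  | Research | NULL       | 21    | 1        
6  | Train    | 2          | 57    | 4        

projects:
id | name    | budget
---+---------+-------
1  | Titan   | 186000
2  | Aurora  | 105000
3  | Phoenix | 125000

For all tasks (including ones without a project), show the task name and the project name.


LEFT JOIN keeps every row from tasks (the left table); where project_id has no match in projects, the project columns become NULL. Walk through each task:
  - task 1 (Test): project_id=3 -> matches Phoenix
  - task 2 (Deploy): project_id=2 -> matches Aurora
  - task 3 (Design): project_id=3 -> matches Phoenix
  - task 4 (Review): project_id=NULL, no match -> kept with NULL
  - task 5 (Research): project_id=NULL, no match -> kept with NULL
  - task 6 (Train): project_id=2 -> matches Aurora
All 6 rows appear; 2 have NULL project.

SQL:
SELECT a.name, b.name AS project
FROM tasks a
LEFT JOIN projects b ON a.project_id = b.id

Result:
name     | project
---------+--------
Test     | Phoenix
Deploy   | Aurora 
Design   | Phoenix
Review   | NULL   
Research | NULL   
Train    | Aurora 


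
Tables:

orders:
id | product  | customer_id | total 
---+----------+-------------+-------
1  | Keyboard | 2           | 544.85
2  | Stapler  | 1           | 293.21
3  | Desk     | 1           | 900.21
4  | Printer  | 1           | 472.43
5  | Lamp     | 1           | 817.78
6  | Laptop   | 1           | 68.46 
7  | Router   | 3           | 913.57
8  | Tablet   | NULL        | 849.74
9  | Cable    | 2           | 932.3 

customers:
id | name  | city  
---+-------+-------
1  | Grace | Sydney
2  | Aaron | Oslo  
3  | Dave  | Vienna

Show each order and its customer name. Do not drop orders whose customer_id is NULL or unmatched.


LEFT JOIN keeps every row from orders (the left table); where customer_id has no match in customers, the customer columns become NULL. Walk through each order:
  - order 1 (Keyboard): customer_id=2 -> matches Aaron
  - order 2 (Stapler): customer_id=1 -> matches Grace
  - order 3 (Desk): customer_id=1 -> matches Grace
  - order 4 (Printer): customer_id=1 -> matches Grace
  - order 5 (Lamp): customer_id=1 -> matches Grace
  - order 6 (Laptop): customer_id=1 -> matches Grace
  - order 7 (Router): customer_id=3 -> matches Dave
  - order 8 (Tablet): customer_id=NULL, no match -> kept with NULL
  - order 9 (Cable): customer_id=2 -> matches Aaron
All 9 rows appear; 1 has NULL customer.

SQL:
SELECT a.product, b.name AS customer
FROM orders a
LEFT JOIN customers b ON a.customer_id = b.id

Result:
product  | customer
---------+---------
Keyboard | Aaron   
Stapler  | Grace   
Desk     | Grace   
Printer  | Grace   
Lamp     | Grace   
Laptop   | Grace   
Router   | Dave    
Tablet   | NULL    
Cable    | Aaron   


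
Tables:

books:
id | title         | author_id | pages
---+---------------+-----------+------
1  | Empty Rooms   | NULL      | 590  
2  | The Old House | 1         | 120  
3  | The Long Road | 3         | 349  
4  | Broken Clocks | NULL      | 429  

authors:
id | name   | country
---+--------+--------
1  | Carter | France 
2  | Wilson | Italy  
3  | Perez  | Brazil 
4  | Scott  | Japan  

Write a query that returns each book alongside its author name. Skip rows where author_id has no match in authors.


INNER JOIN keeps only books rows whose author_id matches an id in authors. Walk through each book:
  - book 1 (Empty Rooms): author_id=NULL, no match -> dropped
  - book 2 (The Old House): author_id=1 -> matches Carter
  - book 3 (The Long Road): author_id=3 -> matches Perez
  - book 4 (Broken Clocks): author_id=NULL, no match -> dropped
So 2 of 4 rows are dropped.

SQL:
SELECT a.title, b.name AS author
FROM books a
INNER JOIN authors b ON a.author_id = b.id

Result:
title         | author
--------------+-------
The Old House | Carter
The Long Road | Perez 


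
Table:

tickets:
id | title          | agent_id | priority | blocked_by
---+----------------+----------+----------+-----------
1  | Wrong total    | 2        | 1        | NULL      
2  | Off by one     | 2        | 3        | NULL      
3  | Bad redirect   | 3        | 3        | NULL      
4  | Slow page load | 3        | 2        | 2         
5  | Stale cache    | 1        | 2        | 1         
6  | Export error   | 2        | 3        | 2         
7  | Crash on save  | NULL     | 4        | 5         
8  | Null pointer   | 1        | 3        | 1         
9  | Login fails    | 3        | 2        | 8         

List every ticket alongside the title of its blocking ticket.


This is a self-join: tickets is joined to a second copy of itself, matching each row's blocked_by to another row's id. Use LEFT JOIN so rows with blocked_by=NULL are kept.
  - ticket 1 (Wrong total): blocked_by=NULL -> NULL
  - ticket 2 (Off by one): blocked_by=NULL -> NULL
  - ticket 3 (Bad redirect): blocked_by=NULL -> NULL
  - ticket 4 (Slow page load): blocked_by=2 -> Off by one
  - ticket 5 (Stale cache): blocked_by=1 -> Wrong total
  - ticket 6 (Export error): blocked_by=2 -> Off by one
  - ticket 7 (Crash on save): blocked_by=5 -> Stale cache
  - ticket 8 (Null pointer): blocked_by=1 -> Wrong total
  - ticket 9 (Login fails): blocked_by=8 -> Null pointer

SQL:
SELECT a.title AS item, b.title AS blocked_by
FROM tickets a
LEFT JOIN tickets b ON a.blocked_by = b.id

Result:
item           | blocked_by  
---------------+-------------
Wrong total    | NULL        
Off by one     | NULL        
Bad redirect   | NULL        
Slow page load | Off by one  
Stale cache    | Wrong total 
Export error   | Off by one  
Crash on save  | Stale cache 
Null pointer   | Wrong total 
Login fails    | Null pointer


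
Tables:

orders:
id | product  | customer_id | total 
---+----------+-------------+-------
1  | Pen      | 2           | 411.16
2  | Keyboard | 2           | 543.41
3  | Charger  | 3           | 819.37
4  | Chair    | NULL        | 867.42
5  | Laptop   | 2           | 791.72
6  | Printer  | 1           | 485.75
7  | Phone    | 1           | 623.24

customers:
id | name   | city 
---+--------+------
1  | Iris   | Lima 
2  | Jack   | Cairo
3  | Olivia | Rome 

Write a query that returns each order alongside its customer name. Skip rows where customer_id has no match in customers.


INNER JOIN keeps only orders rows whose customer_id matches an id in customers. Walk through each order:
  - order 1 (Pen): customer_id=2 -> matches Jack
  - order 2 (Keyboard): customer_id=2 -> matches Jack
  - order 3 (Charger): customer_id=3 -> matches Olivia
  - order 4 (Chair): customer_id=NULL, no match -> dropped
  - order 5 (Laptop): customer_id=2 -> matches Jack
  - order 6 (Printer): customer_id=1 -> matches Iris
  - order 7 (Phone): customer_id=1 -> matches Iris
So 1 of 7 rows is dropped.

SQL:
SELECT a.product, b.name AS customer
FROM orders a
INNER JOIN customers b ON a.customer_id = b.id

Result:
product  | customer
---------+---------
Pen      | Jack    
Keyboard | Jack    
Charger  | Olivia  
Laptop   | Jack    
Printer  | Iris    
Phone    | Iris    


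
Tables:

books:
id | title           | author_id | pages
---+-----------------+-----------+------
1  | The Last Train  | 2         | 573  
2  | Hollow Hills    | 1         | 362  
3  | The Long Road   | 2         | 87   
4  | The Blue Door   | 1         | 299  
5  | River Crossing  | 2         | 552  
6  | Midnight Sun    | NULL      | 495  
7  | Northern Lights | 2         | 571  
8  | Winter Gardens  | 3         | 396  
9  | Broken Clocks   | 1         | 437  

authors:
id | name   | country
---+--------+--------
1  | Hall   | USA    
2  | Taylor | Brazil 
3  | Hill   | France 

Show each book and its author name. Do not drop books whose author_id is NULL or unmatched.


LEFT JOIN keeps every row from books (the left table); where author_id has no match in authors, the author columns become NULL. Walk through each book:
  - book 1 (The Last Train): author_id=2 -> matches Taylor
  - book 2 (Hollow Hills): author_id=1 -> matches Hall
  - book 3 (The Long Road): author_id=2 -> matches Taylor
  - book 4 (The Blue Door): author_id=1 -> matches Hall
  - book 5 (River Crossing): author_id=2 -> matches Taylor
  - book 6 (Midnight Sun): author_id=NULL, no match -> kept with NULL
  - book 7 (Northern Lights): author_id=2 -> matches Taylor
  - book 8 (Winter Gardens): author_id=3 -> matches Hill
  - book 9 (Broken Clocks): author_id=1 -> matches Hall
All 9 rows appear; 1 has NULL author.

SQL:
SELECT a.title, b.name AS author
FROM books a
LEFT JOIN authors b ON a.author_id = b.id

Result:
title           | author
----------------+-------
The Last Train  | Taylor
Hollow Hills    | Hall  
The Long Road   | Taylor
The Blue Door   | Hall  
River Crossing  | Taylor
Midnight Sun    | NULL  
Northern Lights | Taylor
Winter Gardens  | Hill  
Broken Clocks   | Hall  


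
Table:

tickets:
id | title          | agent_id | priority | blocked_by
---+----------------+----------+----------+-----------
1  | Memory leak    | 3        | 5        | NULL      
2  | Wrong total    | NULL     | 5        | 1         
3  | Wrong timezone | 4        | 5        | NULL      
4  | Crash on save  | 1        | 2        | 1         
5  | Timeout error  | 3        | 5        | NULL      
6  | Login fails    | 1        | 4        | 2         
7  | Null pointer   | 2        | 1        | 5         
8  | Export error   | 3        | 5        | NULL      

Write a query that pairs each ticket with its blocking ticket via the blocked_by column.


This is a self-join: tickets is joined to a second copy of itself, matching each row's blocked_by to another row's id. Use LEFT JOIN so rows with blocked_by=NULL are kept.
  - ticket 1 (Memory leak): blocked_by=NULL -> NULL
  - ticket 2 (Wrong total): blocked_by=1 -> Memory leak
  - ticket 3 (Wrong timezone): blocked_by=NULL -> NULL
  - ticket 4 (Crash on save): blocked_by=1 -> Memory leak
  - ticket 5 (Timeout error): blocked_by=NULL -> NULL
  - ticket 6 (Login fails): blocked_by=2 -> Wrong total
  - ticket 7 (Null pointer): blocked_by=5 -> Timeout error
  - ticket 8 (Export error): blocked_by=NULL -> NULL

SQL:
SELECT a.title AS item, b.title AS blocked_by
FROM tickets a
LEFT JOIN tickets b ON a.blocked_by = b.id

Result:
item           | blocked_by   
---------------+--------------
Memory leak    | NULL         
Wrong total    | Memory leak  
Wrong timezone | NULL         
Crash on save  | Memory leak  
Timeout error  | NULL         
Login fails    | Wrong total  
Null pointer   | Timeout error
Export error   | NULL         


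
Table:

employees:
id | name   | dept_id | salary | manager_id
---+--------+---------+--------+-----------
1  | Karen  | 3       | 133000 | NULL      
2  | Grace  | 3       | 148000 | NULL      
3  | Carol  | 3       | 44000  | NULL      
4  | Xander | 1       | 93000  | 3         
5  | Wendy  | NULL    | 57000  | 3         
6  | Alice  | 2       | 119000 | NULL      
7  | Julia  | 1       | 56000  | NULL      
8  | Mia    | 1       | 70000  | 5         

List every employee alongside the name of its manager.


This is a self-join: employees is joined to a second copy of itself, matching each row's manager_id to another row's id. Use LEFT JOIN so rows with manager_id=NULL are kept.
  - employee 1 (Karen): manager_id=NULL -> NULL
  - employee 2 (Grace): manager_id=NULL -> NULL
  - employee 3 (Carol): manager_id=NULL -> NULL
  - employee 4 (Xander): manager_id=3 -> Carol
  - employee 5 (Wendy): manager_id=3 -> Carol
  - employee 6 (Alice): manager_id=NULL -> NULL
  - employee 7 (Julia): manager_id=NULL -> NULL
  - employee 8 (Mia): manager_id=5 -> Wendy

SQL:
SELECT a.name AS item, b.name AS manager
FROM employees a
LEFT JOIN employees b ON a.manager_id = b.id

Result:
item   | manager
-------+--------
Karen  | NULL   
Grace  | NULL   
Carol  | NULL   
Xander | Carol  
Wendy  | Carol  
Alice  | NULL   
Julia  | NULL   
Mia    | Wendy  


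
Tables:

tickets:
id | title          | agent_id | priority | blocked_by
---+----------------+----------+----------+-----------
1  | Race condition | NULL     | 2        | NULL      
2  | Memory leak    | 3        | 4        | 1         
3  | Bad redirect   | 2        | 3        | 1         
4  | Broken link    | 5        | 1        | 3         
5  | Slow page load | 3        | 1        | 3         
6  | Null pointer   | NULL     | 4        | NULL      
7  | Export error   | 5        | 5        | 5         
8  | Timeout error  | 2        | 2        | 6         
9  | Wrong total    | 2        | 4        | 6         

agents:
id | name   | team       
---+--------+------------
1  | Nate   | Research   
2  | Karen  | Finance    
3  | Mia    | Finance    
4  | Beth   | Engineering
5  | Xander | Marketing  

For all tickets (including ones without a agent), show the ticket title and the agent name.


LEFT JOIN keeps every row from tickets (the left table); where agent_id has no match in agents, the agent columns become NULL. Walk through each ticket:
  - ticket 1 (Race condition): agent_id=NULL, no match -> kept with NULL
  - ticket 2 (Memory leak): agent_id=3 -> matches Mia
  - ticket 3 (Bad redirect): agent_id=2 -> matches Karen
  - ticket 4 (Broken link): agent_id=5 -> matches Xander
  - ticket 5 (Slow page load): agent_id=3 -> matches Mia
  - ticket 6 (Null pointer): agent_id=NULL, no match -> kept with NULL
  - ticket 7 (Export error): agent_id=5 -> matches Xander
  - ticket 8 (Timeout error): agent_id=2 -> matches Karen
  - ticket 9 (Wrong total): agent_id=2 -> matches Karen
All 9 rows appear; 2 have NULL agent.

SQL:
SELECT a.title, b.name AS agent
FROM tickets a
LEFT JOIN agents b ON a.agent_id = b.id

Result:
title          | agent 
---------------+-------
Race condition | NULL  
Memory leak    | Mia   
Bad redirect   | Karen 
Broken link    | Xander
Slow page load | Mia   
Null pointer   | NULL  
Export error   | Xander
Timeout error  | Karen 
Wrong total    | Karen 


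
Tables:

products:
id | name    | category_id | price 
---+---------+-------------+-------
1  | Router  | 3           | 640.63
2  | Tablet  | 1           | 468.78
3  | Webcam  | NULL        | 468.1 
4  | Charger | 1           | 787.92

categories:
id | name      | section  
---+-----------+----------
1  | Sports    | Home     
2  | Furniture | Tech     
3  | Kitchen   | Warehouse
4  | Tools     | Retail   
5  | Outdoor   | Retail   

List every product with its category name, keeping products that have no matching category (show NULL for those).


LEFT JOIN keeps every row from products (the left table); where category_id has no match in categories, the category columns become NULL. Walk through each product:
  - product 1 (Router): category_id=3 -> matches Kitchen
  - product 2 (Tablet): category_id=1 -> matches Sports
  - product 3 (Webcam): category_id=NULL, no match -> kept with NULL
  - product 4 (Charger): category_id=1 -> matches Sports
All 4 rows appear; 1 has NULL category.

SQL:
SELECT a.name, b.name AS category
FROM products a
LEFT JOIN categories b ON a.category_id = b.id

Result:
name    | category
--------+---------
Router  | Kitchen 
Tablet  | Sports  
Webcam  | NULL    
Charger | Sports  


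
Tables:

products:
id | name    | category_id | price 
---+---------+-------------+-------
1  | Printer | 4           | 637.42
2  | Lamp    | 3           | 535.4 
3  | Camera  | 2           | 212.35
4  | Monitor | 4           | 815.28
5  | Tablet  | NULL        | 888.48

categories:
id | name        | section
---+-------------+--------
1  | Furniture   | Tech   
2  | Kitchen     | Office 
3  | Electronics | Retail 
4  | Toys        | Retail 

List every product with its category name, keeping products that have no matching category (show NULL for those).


LEFT JOIN keeps every row from products (the left table); where category_id has no match in categories, the category columns become NULL. Walk through each product:
  - product 1 (Printer): category_id=4 -> matches Toys
  - product 2 (Lamp): category_id=3 -> matches Electronics
  - product 3 (Camera): category_id=2 -> matches Kitchen
  - product 4 (Monitor): category_id=4 -> matches Toys
  - product 5 (Tablet): category_id=NULL, no match -> kept with NULL
All 5 rows appear; 1 has NULL category.

SQL:
SELECT a.name, b.name AS category
FROM products a
LEFT JOIN categories b ON a.category_id = b.id

Result:
name    | category   
--------+------------
Printer | Toys       
Lamp    | Electronics
Camera  | Kitchen    
Monitor | Toys       
Tablet  | NULL       


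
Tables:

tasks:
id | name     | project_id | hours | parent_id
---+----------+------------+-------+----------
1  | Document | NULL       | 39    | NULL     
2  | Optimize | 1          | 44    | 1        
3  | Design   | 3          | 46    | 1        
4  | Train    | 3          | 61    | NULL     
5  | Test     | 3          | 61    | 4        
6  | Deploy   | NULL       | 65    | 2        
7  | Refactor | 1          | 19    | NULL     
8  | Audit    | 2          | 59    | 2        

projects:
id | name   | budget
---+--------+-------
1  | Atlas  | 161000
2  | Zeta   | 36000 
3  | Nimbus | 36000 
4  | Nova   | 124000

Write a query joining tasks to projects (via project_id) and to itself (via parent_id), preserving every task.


Two LEFT JOINs from the same base table tasks: one to projects via project_id, one to tasks itself via parent_id. Both are LEFT so every task is preserved.
Match against projects:
  - task 1 (Document): project_id=NULL, no match -> kept with NULL
  - task 2 (Optimize): project_id=1 -> matches Atlas
  - task 3 (Design): project_id=3 -> matches Nimbus
  - task 4 (Train): project_id=3 -> matches Nimbus
  - task 5 (Test): project_id=3 -> matches Nimbus
  - task 6 (Deploy): project_id=NULL, no match -> kept with NULL
  - task 7 (Refactor): project_id=1 -> matches Atlas
  - task 8 (Audit): project_id=2 -> matches Zeta
Match against tasks (self):
  - task 1 (Document): parent_id=NULL -> NULL
  - task 2 (Optimize): parent_id=1 -> Document
  - task 3 (Design): parent_id=1 -> Document
  - task 4 (Train): parent_id=NULL -> NULL
  - task 5 (Test): parent_id=4 -> Train
  - task 6 (Deploy): parent_id=2 -> Optimize
  - task 7 (Refactor): parent_id=NULL -> NULL
  - task 8 (Audit): parent_id=2 -> Optimize

SQL:
SELECT a.name, b.name AS project, c.name AS parent
FROM tasks a
LEFT JOIN projects b ON a.project_id = b.id
LEFT JOIN tasks c ON a.parent_id = c.id

Result:
name     | project | parent  
---------+---------+---------
Document | NULL    | NULL    
Optimize | Atlas   | Document
Design   | Nimbus  | Document
Train    | Nimbus  | NULL    
Test     | Nimbus  | Train   
Deploy   | NULL    | Optimize
Refactor | Atlas   | NULL    
Audit    | Zeta    | Optimize


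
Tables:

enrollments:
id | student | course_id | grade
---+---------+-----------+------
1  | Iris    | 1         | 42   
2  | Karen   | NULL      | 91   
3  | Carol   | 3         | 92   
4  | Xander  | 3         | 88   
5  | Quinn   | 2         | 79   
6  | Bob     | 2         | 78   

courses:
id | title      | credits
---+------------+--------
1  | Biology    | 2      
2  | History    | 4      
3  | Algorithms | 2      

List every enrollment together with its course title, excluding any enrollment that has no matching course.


INNER JOIN keeps only enrollments rows whose course_id matches an id in courses. Walk through each enrollment:
  - enrollment 1 (Iris): course_id=1 -> matches Biology
  - enrollment 2 (Karen): course_id=NULL, no match -> dropped
  - enrollment 3 (Carol): course_id=3 -> matches Algorithms
  - enrollment 4 (Xander): course_id=3 -> matches Algorithms
  - enrollment 5 (Quinn): course_id=2 -> matches History
  - enrollment 6 (Bob): course_id=2 -> matches History
So 1 of 6 rows is dropped.

SQL:
SELECT a.student, b.title AS course
FROM enrollments a
INNER JOIN courses b ON a.course_id = b.id

Result:
student | course    
--------+-----------
Iris    | Biology   
Carol   | Algorithms
Xander  | Algorithms
Quinn   | History   
Bob     | History   


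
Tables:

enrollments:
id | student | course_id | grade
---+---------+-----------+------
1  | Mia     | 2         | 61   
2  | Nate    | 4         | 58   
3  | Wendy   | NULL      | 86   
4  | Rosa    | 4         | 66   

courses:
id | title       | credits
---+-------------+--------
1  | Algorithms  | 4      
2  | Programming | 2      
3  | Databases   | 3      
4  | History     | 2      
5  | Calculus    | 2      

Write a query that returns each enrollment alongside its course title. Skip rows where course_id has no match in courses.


INNER JOIN keeps only enrollments rows whose course_id matches an id in courses. Walk through each enrollment:
  - enrollment 1 (Mia): course_id=2 -> matches Programming
  - enrollment 2 (Nate): course_id=4 -> matches History
  - enrollment 3 (Wendy): course_id=NULL, no match -> dropped
  - enrollment 4 (Rosa): course_id=4 -> matches History
So 1 of 4 rows is dropped.

SQL:
SELECT a.student, b.title AS course
FROM enrollments a
INNER JOIN courses b ON a.course_id = b.id

Result:
student | course     
--------+------------
Mia     | Programming
Nate    | History    
Rosa    | History    


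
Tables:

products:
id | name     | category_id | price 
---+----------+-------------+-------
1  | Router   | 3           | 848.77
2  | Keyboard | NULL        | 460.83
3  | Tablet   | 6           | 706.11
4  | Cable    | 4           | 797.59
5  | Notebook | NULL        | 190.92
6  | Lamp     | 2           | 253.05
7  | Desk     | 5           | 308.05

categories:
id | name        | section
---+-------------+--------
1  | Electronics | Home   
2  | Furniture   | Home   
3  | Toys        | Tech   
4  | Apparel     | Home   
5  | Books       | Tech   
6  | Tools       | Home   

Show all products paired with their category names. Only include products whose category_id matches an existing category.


INNER JOIN keeps only products rows whose category_id matches an id in categories. Walk through each product:
  - product 1 (Router): category_id=3 -> matches Toys
  - product 2 (Keyboard): category_id=NULL, no match -> dropped
  - product 3 (Tablet): category_id=6 -> matches Tools
  - product 4 (Cable): category_id=4 -> matches Apparel
  - product 5 (Notebook): category_id=NULL, no match -> dropped
  - product 6 (Lamp): category_id=2 -> matches Furniture
  - product 7 (Desk): category_id=5 -> matches Books
So 2 of 7 rows are dropped.

SQL:
SELECT a.name, b.name AS category
FROM products a
INNER JOIN categories b ON a.category_id = b.id

Result:
name   | category 
-------+----------
Router | Toys     
Tablet | Tools    
Cable  | Apparel  
Lamp   | Furniture
Desk   | Books    


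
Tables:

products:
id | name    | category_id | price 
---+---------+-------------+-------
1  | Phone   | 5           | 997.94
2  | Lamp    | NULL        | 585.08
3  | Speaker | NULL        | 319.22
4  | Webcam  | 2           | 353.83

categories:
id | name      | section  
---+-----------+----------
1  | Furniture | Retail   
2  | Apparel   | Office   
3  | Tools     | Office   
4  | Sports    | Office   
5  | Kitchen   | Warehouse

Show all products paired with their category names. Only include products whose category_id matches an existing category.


INNER JOIN keeps only products rows whose category_id matches an id in categories. Walk through each product:
  - product 1 (Phone): category_id=5 -> matches Kitchen
  - product 2 (Lamp): category_id=NULL, no match -> dropped
  - product 3 (Speaker): category_id=NULL, no match -> dropped
  - product 4 (Webcam): category_id=2 -> matches Apparel
So 2 of 4 rows are dropped.

SQL:
SELECT a.name, b.name AS category
FROM products a
INNER JOIN categories b ON a.category_id = b.id

Result:
name   | category
-------+---------
Phone  | Kitchen 
Webcam | Apparel 


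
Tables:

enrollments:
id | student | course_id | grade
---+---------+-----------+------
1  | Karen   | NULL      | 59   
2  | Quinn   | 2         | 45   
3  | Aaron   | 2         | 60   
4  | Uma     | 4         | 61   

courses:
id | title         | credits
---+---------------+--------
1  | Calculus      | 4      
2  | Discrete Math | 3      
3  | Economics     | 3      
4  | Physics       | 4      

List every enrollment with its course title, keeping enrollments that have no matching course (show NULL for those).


LEFT JOIN keeps every row from enrollments (the left table); where course_id has no match in courses, the course columns become NULL. Walk through each enrollment:
  - enrollment 1 (Karen): course_id=NULL, no match -> kept with NULL
  - enrollment 2 (Quinn): course_id=2 -> matches Discrete Math
  - enrollment 3 (Aaron): course_id=2 -> matches Discrete Math
  - enrollment 4 (Uma): course_id=4 -> matches Physics
All 4 rows appear; 1 has NULL course.

SQL:
SELECT a.student, b.title AS course
FROM enrollments a
LEFT JOIN courses b ON a.course_id = b.id

Result:
student | course       
--------+--------------
Karen   | NULL         
Quinn   | Discrete Math
Aaron   | Discrete Math
Uma     | Physics      


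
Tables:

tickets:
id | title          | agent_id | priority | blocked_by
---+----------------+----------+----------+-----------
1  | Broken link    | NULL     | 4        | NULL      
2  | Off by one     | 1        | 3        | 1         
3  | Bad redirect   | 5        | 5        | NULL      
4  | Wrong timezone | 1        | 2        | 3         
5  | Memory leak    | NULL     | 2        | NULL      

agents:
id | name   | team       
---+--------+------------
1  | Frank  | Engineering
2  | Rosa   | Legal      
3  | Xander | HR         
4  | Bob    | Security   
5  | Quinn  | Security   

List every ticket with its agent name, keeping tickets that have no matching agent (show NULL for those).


LEFT JOIN keeps every row from tickets (the left table); where agent_id has no match in agents, the agent columns become NULL. Walk through each ticket:
  - ticket 1 (Broken link): agent_id=NULL, no match -> kept with NULL
  - ticket 2 (Off by one): agent_id=1 -> matches Frank
  - ticket 3 (Bad redirect): agent_id=5 -> matches Quinn
  - ticket 4 (Wrong timezone): agent_id=1 -> matches Frank
  - ticket 5 (Memory leak): agent_id=NULL, no match -> kept with NULL
All 5 rows appear; 2 have NULL agent.

SQL:
SELECT a.title, b.name AS agent
FROM tickets a
LEFT JOIN agents b ON a.agent_id = b.id

Result:
title          | agent
---------------+------
Broken link    | NULL 
Off by one     | Frank
Bad redirect   | Quinn
Wrong timezone | Frank
Memory leak    | NULL 


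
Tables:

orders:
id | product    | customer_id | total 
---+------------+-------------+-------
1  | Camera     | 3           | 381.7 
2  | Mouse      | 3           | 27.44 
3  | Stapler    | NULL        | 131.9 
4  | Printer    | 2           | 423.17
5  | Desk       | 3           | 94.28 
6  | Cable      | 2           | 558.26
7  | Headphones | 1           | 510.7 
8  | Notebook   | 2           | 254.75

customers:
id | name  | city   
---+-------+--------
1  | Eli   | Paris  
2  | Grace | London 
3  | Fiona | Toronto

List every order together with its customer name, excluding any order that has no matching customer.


INNER JOIN keeps only orders rows whose customer_id matches an id in customers. Walk through each order:
  - order 1 (Camera): customer_id=3 -> matches Fiona
  - order 2 (Mouse): customer_id=3 -> matches Fiona
  - order 3 (Stapler): customer_id=NULL, no match -> dropped
  - order 4 (Printer): customer_id=2 -> matches Grace
  - order 5 (Desk): customer_id=3 -> matches Fiona
  - order 6 (Cable): customer_id=2 -> matches Grace
  - order 7 (Headphones): customer_id=1 -> matches Eli
  - order 8 (Notebook): customer_id=2 -> matches Grace
So 1 of 8 rows is dropped.

SQL:
SELECT a.product, b.name AS customer
FROM orders a
INNER JOIN customers b ON a.customer_id = b.id

Result:
product    | customer
-----------+---------
Camera     | Fiona   
Mouse      | Fiona   
Printer    | Grace   
Desk       | Fiona   
Cable      | Grace   
Headphones | Eli     
Notebook   | Grace   


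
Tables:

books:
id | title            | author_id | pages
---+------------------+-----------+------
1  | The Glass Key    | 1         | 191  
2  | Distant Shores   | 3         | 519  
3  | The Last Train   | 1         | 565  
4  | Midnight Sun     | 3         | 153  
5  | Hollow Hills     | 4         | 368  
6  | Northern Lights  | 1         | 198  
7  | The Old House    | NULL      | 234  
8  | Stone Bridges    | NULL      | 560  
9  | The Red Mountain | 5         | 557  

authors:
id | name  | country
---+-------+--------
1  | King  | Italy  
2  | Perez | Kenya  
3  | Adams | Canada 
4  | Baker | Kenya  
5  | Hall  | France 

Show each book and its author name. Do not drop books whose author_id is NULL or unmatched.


LEFT JOIN keeps every row from books (the left table); where author_id has no match in authors, the author columns become NULL. Walk through each book:
  - book 1 (The Glass Key): author_id=1 -> matches King
  - book 2 (Distant Shores): author_id=3 -> matches Adams
  - book 3 (The Last Train): author_id=1 -> matches King
  - book 4 (Midnight Sun): author_id=3 -> matches Adams
  - book 5 (Hollow Hills): author_id=4 -> matches Baker
  - book 6 (Northern Lights): author_id=1 -> matches King
  - book 7 (The Old House): author_id=NULL, no match -> kept with NULL
  - book 8 (Stone Bridges): author_id=NULL, no match -> kept with NULL
  - book 9 (The Red Mountain): author_id=5 -> matches Hall
All 9 rows appear; 2 have NULL author.

SQL:
SELECT a.title, b.name AS author
FROM books a
LEFT JOIN authors b ON a.author_id = b.id

Result:
title            | author
-----------------+-------
The Glass Key    | King  
Distant Shores   | Adams 
The Last Train   | King  
Midnight Sun     | Adams 
Hollow Hills     | Baker 
Northern Lights  | King  
The Old House    | NULL  
Stone Bridges    | NULL  
The Red Mountain | Hall  


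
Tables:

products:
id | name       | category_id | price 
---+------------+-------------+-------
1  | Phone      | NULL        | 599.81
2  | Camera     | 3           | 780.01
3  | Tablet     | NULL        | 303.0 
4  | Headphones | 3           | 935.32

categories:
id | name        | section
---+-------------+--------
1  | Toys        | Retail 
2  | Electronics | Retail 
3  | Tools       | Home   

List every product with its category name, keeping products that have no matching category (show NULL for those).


LEFT JOIN keeps every row from products (the left table); where category_id has no match in categories, the category columns become NULL. Walk through each product:
  - product 1 (Phone): category_id=NULL, no match -> kept with NULL
  - product 2 (Camera): category_id=3 -> matches Tools
  - product 3 (Tablet): category_id=NULL, no match -> kept with NULL
  - product 4 (Headphones): category_id=3 -> matches Tools
All 4 rows appear; 2 have NULL category.

SQL:
SELECT a.name, b.name AS category
FROM products a
LEFT JOIN categories b ON a.category_id = b.id

Result:
name       | category
-----------+---------
Phone      | NULL    
Camera     | Tools   
Tablet     | NULL    
Headphones | Tools   
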